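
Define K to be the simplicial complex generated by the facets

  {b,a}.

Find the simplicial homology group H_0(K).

Order the vertices as a < b. Listing each simplex with vertices in this order, K has dimension 1 with simplices:

  0-simplices (2): a, b
  1-simplices (1): ab

Hence C_0 ≅ Z^2, C_1 ≅ Z^1.

Boundary ∂_1: C_1 → C_0 maps an edge to its endpoints' difference, ∂[p,q] = q − p.
The 2×1 boundary matrix has rank 1 and Smith normal form diag(1).

Computing H_k = (kernel of ∂_k) / (image of ∂_{k+1}):

  H_0: rank C_0 − rank ∂_1 = 2 − 1 = 1, and the invariant factors of ∂_1 are all 1, so H_0 = Z.

(K is a triangulation of the 1-simplex.)

H_0 ≅ Z.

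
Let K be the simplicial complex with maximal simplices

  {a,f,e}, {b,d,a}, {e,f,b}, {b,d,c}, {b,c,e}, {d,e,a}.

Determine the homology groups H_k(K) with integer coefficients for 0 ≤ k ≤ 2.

K has 6 vertices, 12 edges, 6 triangles.
rank ∂_0 = 0, rank ∂_1 = 5 ⇒ b_0 = 6 − 0 − 5 = 1; all invariant factors of ∂_1 are 1 so no torsion. So H_0 = Z.
rank ∂_1 = 5, rank ∂_2 = 6 ⇒ b_1 = 12 − 5 − 6 = 1; all invariant factors of ∂_2 are 1 so no torsion. So H_1 = Z.
rank ∂_2 = 6, rank ∂_3 = 0 ⇒ b_2 = 6 − 6 − 0 = 0. So H_2 = 0.

H_0 = Z,  H_1 = Z,  H_2 = 0.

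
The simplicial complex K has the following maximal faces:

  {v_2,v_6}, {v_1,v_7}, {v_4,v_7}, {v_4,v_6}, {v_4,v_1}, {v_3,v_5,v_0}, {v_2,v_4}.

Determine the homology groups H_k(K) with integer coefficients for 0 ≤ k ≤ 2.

Order the vertices as v_0 < v_1 < v_2 < v_3 < v_4 < v_5 < v_6 < v_7. Listing each simplex with vertices in this order, K has dimension 2 with simplices:

  0-simplices (8): [v_0], [v_1], [v_2], [v_3], [v_4], [v_5], [v_6], [v_7]
  1-simplices (9): [v_0,v_3], [v_0,v_5], [v_1,v_4], [v_1,v_7], [v_2,v_4], [v_2,v_6], [v_3,v_5], [v_4,v_6], [v_4,v_7]
  2-simplices (1): [v_0,v_3,v_5]

Hence C_0 ≅ Z^8, C_1 ≅ Z^9, C_2 ≅ Z^1.

Boundary ∂_1: C_1 → C_0 sends each edge [p,q] (with p < q) to q − p.
The resulting 8×9 matrix has rank 6, and its Smith normal form has invariant factors (1,1,1,1,1,1).

∂_2: C_2 → C_1 maps a triangle to the signed sum of its edges. For instance
  ∂[v_0,v_3,v_5] = [v_3,v_5] − [v_0,v_5] + [v_0,v_3].
The 9×1 boundary matrix has rank 1 and Smith normal form diag(1).

Reading off H_k = ker ∂_k / im ∂_{k+1}:

  H_0: rank C_0 − rank ∂_1 = 8 − 6 = 2, and the invariant factors of ∂_1 are all 1, so H_0 = Z^2.
  H_1: rank ker ∂_1 − rank ∂_2 = (9 − 6) − 1 = 2, and the invariant factors of ∂_2 are all 1, so H_1 = Z^2.
  H_2: rank ker ∂_2 − rank ∂_3 = (1 − 1) − 0 = 0, and there is no ∂_3, so H_2 = 0.

H_0 ≅ Z^2,  H_1 ≅ Z^2,  H_2 = 0.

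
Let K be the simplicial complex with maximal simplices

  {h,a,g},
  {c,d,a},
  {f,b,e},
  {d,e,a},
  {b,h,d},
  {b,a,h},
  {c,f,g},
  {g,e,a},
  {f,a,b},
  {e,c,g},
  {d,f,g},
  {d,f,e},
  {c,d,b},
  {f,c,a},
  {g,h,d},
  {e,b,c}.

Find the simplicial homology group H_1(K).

H_1 = Z^2.

Fix the vertex order a < b < c < d < e < f < g < h and write every simplex with vertices in increasing order. Then dim K = 2 and the simplices of K are:

  0-simplices (8): a, b, c, d, e, f, g, h
  1-simplices (24): ab, ac, ad, ae, af, ag, ah, bc, bd, be, bf, bh, cd, ce, cf, cg, de, df, dg, dh, ef, eg, fg, gh
  2-simplices (16): abf, abh, acd, acf, ade, aeg, agh, bcd, bce, bdh, bef, ceg, cfg, def, dfg, dgh

Hence C_0 ≅ Z^8, C_1 ≅ Z^24, C_2 ≅ Z^16.

∂_1: C_1 → C_0 is given by ∂[p,q] = [q] − [p]. For instance
  ∂ae = e − a.
The 8×24 boundary matrix has rank 7 and Smith normal form diag(1,1,1,1,1,1,1).

The boundary map ∂_2: C_2 → C_1 maps a triangle to the signed sum of its edges. For instance
  ∂acd = cd − ad + ac,
  ∂agh = gh − ah + ag.
As a 24×16 matrix over Z this has rank 15, with invariant factors (1,1,1,1,1,1,1,1,1,1,1,1,1,1,1).

Computing H_k = (kernel of ∂_k) / (image of ∂_{k+1}):

  H_1: rank ker ∂_1 − rank ∂_2 = (24 − 7) − 15 = 2, and the invariant factors of ∂_2 are all 1, so H_1 ≅ Z^2.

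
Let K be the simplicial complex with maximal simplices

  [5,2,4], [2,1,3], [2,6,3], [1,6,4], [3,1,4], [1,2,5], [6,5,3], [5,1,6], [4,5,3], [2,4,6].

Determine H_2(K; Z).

We work with the vertex ordering 1 < 2 < 3 < 4 < 5 < 6. The simplices of K, each written with vertices in increasing order, are:

  0-simplices (6): [1], [2], [3], [4], [5], [6]
  1-simplices (15): [1,2], [1,3], [1,4], [1,5], [1,6], [2,3], [2,4], [2,5], [2,6], [3,4], [3,5], [3,6], [4,5], [4,6], [5,6]
  2-simplices (10): [1,2,3], [1,2,5], [1,3,4], [1,4,6], [1,5,6], [2,3,6], [2,4,5], [2,4,6], [3,4,5], [3,5,6]

giving chain groups C_0 ≅ Z^6, C_1 ≅ Z^15, C_2 ≅ Z^10.

Boundary ∂_1: C_1 → C_0 maps an edge to its endpoints' difference, ∂[p,q] = q − p. For instance
  ∂[1,2] = [2] − [1].
This gives a 6×15 integer matrix of rank 5; reducing to Smith normal form yields diagonal entries (1,1,1,1,1).

∂_2: C_2 → C_1 sends each 2-simplex [p,q,r] to [q,r] − [p,r] + [p,q]. For instance
  ∂[2,4,6] = [4,6] − [2,6] + [2,4],
  ∂[1,4,6] = [4,6] − [1,6] + [1,4].
As a 15×10 matrix over Z this has rank 10, with invariant factors (1,1,1,1,1,1,1,1,1,2).

Computing H_k = (kernel of ∂_k) / (image of ∂_{k+1}):

  H_2: rank ker ∂_2 − rank ∂_3 = (10 − 10) − 0 = 0, and there is no ∂_3, so H_2 = 0.

H_2 ≅ 0.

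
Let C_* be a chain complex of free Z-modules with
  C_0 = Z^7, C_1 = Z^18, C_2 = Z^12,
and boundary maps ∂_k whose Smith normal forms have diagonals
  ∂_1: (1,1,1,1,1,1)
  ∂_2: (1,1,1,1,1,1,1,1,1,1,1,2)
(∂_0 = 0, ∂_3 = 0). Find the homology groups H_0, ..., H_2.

H_0: b_0 = 7 − 0 − 6 = 1; torsion from ∂_1 factors > 1: none. So H_0 ≅ Z.
H_1: b_1 = 18 − 6 − 12 = 0; torsion from ∂_2 factors > 1: [2]. So H_1 ≅ Z/2.
H_2: b_2 = 12 − 12 − 0 = 0; torsion from ∂_3 factors > 1: none. So H_2 ≅ 0.

H_0 ≅ Z,  H_1 ≅ Z/2,  H_2 = 0.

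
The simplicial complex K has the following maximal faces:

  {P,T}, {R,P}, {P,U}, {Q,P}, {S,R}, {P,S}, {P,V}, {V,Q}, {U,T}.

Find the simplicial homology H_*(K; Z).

H_0 = Z,  H_1 = Z^3.

Fix the vertex order P < Q < R < S < T < U < V and write every simplex with vertices in increasing order. Then dim K = 1 and the simplices of K are:

  0-simplices (7): P, Q, R, S, T, U, V
  1-simplices (9): PQ, PR, PS, PT, PU, PV, QV, RS, TU

giving chain groups C_0 ≅ Z^7, C_1 ≅ Z^9.

Boundary ∂_1: C_1 → C_0 sends each edge [p,q] (with p < q) to q − p. For instance
  ∂QV = V − Q.
The resulting 7×9 matrix has rank 6, and its Smith normal form has invariant factors (1,1,1,1,1,1).

Now H_k = ker ∂_k / im ∂_{k+1}, so:

  H_0: rank C_0 − rank ∂_1 = 7 − 6 = 1, and the invariant factors of ∂_1 are all 1, so H_0 = Z.
  H_1: rank ker ∂_1 − rank ∂_2 = (9 − 6) − 0 = 3, and there is no ∂_2, so H_1 = Z^3.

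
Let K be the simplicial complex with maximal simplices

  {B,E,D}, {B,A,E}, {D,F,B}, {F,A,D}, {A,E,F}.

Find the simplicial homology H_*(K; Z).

We work with the vertex ordering A < B < D < E < F. The simplices of K, each written with vertices in increasing order, are:

  0-simplices (5): A, B, D, E, F
  1-simplices (10): AB, AD, AE, AF, BD, BE, BF, DE, DF, EF
  2-simplices (5): ABE, ADF, AEF, BDE, BDF

giving chain groups C_0 ≅ Z^5, C_1 ≅ Z^10, C_2 ≅ Z^5.

∂_1: C_1 → C_0 maps an edge to its endpoints' difference, ∂[p,q] = q − p. For instance
  ∂DE = E − D.
The resulting 5×10 matrix has rank 4, and its Smith normal form has invariant factors (1,1,1,1).

∂_2: C_2 → C_1 sends each 2-simplex [p,q,r] to [q,r] − [p,r] + [p,q]. For instance
  ∂ADF = DF − AF + AD,
  ∂BDF = DF − BF + BD.
As a 10×5 matrix over Z this has rank 5, with invariant factors (1,1,1,1,1).

Now H_k = ker ∂_k / im ∂_{k+1}, so:

  H_0: rank C_0 − rank ∂_1 = 5 − 4 = 1, and the invariant factors of ∂_1 are all 1, so H_0 = Z.
  H_1: rank ker ∂_1 − rank ∂_2 = (10 − 4) − 5 = 1, and the invariant factors of ∂_2 are all 1, so H_1 = Z.
  H_2: rank ker ∂_2 − rank ∂_3 = (5 − 5) − 0 = 0, and there is no ∂_3, so H_2 = 0.

As a check, the Euler characteristic is 5 − 10 + 5 = 0, which agrees with 1 − 1 + 0 = 0.
(K is a triangulation of the Möbius band.)

H_0 ≅ Z,  H_1 ≅ Z,  H_2 = 0.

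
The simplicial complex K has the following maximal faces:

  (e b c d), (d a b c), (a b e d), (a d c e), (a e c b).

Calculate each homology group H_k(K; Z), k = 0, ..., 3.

H_0 = Z,  H_1 = 0,  H_2 = 0,  H_3 = Z.

Take the total order a < b < c < d < e on the vertex set. Then K (dimension 3) consists of the simplices:

  0-simplices (5): a, b, c, d, e
  1-simplices (10): ab, ac, ad, ae, bc, bd, be, cd, ce, de
  2-simplices (10): abc, abd, abe, acd, ace, ade, bcd, bce, bde, cde
  3-simplices (5): abcd, abce, abde, acde, bcde

so the chain groups are C_0 ≅ Z^5, C_1 ≅ Z^10, C_2 ≅ Z^10, C_3 ≅ Z^5.

∂_1: C_1 → C_0 maps an edge to its endpoints' difference, ∂[p,q] = q − p.
The resulting 5×10 matrix has rank 4, and its Smith normal form has invariant factors (1,1,1,1).

The boundary map ∂_2: C_2 → C_1 maps a triangle to the signed sum of its edges. For instance
  ∂bcd = cd − bd + bc,
  ∂ace = ce − ae + ac.
The 10×10 boundary matrix has rank 6 and Smith normal form diag(1,1,1,1,1,1).

The boundary map ∂_3: C_3 → C_2 sends each 3-simplex σ to the alternating sum Σ_i (−1)^i (σ with its i-th vertex removed). For instance
  ∂acde = cde − ade + ace − acd,
  ∂bcde = cde − bde + bce − bcd.
The 10×5 boundary matrix has rank 4 and Smith normal form diag(1,1,1,1).

Now H_k = ker ∂_k / im ∂_{k+1}, so:

  H_0: rank C_0 − rank ∂_1 = 5 − 4 = 1, and the invariant factors of ∂_1 are all 1, so H_0 ≅ Z.
  H_1: rank ker ∂_1 − rank ∂_2 = (10 − 4) − 6 = 0, and the invariant factors of ∂_2 are all 1, so H_1 ≅ 0.
  H_2: rank ker ∂_2 − rank ∂_3 = (10 − 6) − 4 = 0, and the invariant factors of ∂_3 are all 1, so H_2 ≅ 0.
  H_3: rank ker ∂_3 − rank ∂_4 = (5 − 4) − 0 = 1, and there is no ∂_4, so H_3 ≅ Z.

(K is a triangulation of the 3-sphere S^3.)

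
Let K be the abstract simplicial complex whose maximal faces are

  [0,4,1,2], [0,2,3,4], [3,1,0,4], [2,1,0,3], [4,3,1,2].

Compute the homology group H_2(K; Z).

We work with the vertex ordering 0 < 1 < 2 < 3 < 4. The simplices of K, each written with vertices in increasing order, are:

  0-simplices (5): [0], [1], [2], [3], [4]
  1-simplices (10): [0,1], [0,2], [0,3], [0,4], [1,2], [1,3], [1,4], [2,3], [2,4], [3,4]
  2-simplices (10): [0,1,2], [0,1,3], [0,1,4], [0,2,3], [0,2,4], [0,3,4], [1,2,3], [1,2,4], [1,3,4], [2,3,4]
  3-simplices (5): [0,1,2,3], [0,1,2,4], [0,1,3,4], [0,2,3,4], [1,2,3,4]

Hence C_0 ≅ Z^5, C_1 ≅ Z^10, C_2 ≅ Z^10, C_3 ≅ Z^5.

Boundary ∂_1: C_1 → C_0 is given by ∂[p,q] = [q] − [p]. For instance
  ∂[0,3] = [3] − [0].
As a 5×10 matrix over Z this has rank 4, with invariant factors (1,1,1,1).

Boundary ∂_2: C_2 → C_1 maps a triangle to the signed sum of its edges. For instance
  ∂[0,1,2] = [1,2] − [0,2] + [0,1],
  ∂[1,3,4] = [3,4] − [1,4] + [1,3].
As a 10×10 matrix over Z this has rank 6, with invariant factors (1,1,1,1,1,1).

∂_3: C_3 → C_2 sends each 3-simplex σ to the alternating sum Σ_i (−1)^i (σ with its i-th vertex removed). For instance
  ∂[0,2,3,4] = [2,3,4] − [0,3,4] + [0,2,4] − [0,2,3],
  ∂[0,1,2,3] = [1,2,3] − [0,2,3] + [0,1,3] − [0,1,2].
As a 10×5 matrix over Z this has rank 4, with invariant factors (1,1,1,1).

Reading off H_k = ker ∂_k / im ∂_{k+1}:

  H_2: rank ker ∂_2 − rank ∂_3 = (10 − 6) − 4 = 0, and the invariant factors of ∂_3 are all 1, so H_2 ≅ 0.

H_2 = 0.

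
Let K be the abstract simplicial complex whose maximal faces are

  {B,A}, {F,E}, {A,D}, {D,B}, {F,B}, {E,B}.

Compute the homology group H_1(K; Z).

H_1 ≅ Z^2.

We work with the vertex ordering A < B < D < E < F. The simplices of K, each written with vertices in increasing order, are:

  0-simplices (5): A, B, D, E, F
  1-simplices (6): AB, AD, BD, BE, BF, EF

Hence C_0 ≅ Z^5, C_1 ≅ Z^6.

∂_1: C_1 → C_0 sends each edge [p,q] (with p < q) to q − p. For instance
  ∂EF = F − E.
The 5×6 boundary matrix has rank 4 and Smith normal form diag(1,1,1,1).

From H_k ≅ ker(∂_k) / im(∂_{k+1}) we obtain:

  H_1: rank ker ∂_1 − rank ∂_2 = (6 − 4) − 0 = 2, and there is no ∂_2, so H_1 ≅ Z^2.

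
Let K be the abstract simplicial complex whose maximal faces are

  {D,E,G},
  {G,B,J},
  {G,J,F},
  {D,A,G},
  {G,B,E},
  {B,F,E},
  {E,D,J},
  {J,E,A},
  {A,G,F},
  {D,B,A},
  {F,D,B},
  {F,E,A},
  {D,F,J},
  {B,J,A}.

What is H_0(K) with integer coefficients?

H_0 ≅ Z.

Order the vertices as A < B < D < E < F < G < J. Listing each simplex with vertices in this order, K has dimension 2 with simplices:

  0-simplices (7): A, B, D, E, F, G, J
  1-simplices (21): AB, AD, AE, AF, AG, AJ, BD, BE, BF, BG, BJ, DE, DF, DG, DJ, EF, EG, EJ, FG, FJ, GJ
  2-simplices (14): ABD, ABJ, ADG, AEF, AEJ, AFG, BDF, BEF, BEG, BGJ, DEG, DEJ, DFJ, FGJ

Hence C_0 ≅ Z^7, C_1 ≅ Z^21, C_2 ≅ Z^14.

∂_1: C_1 → C_0 is given by ∂[p,q] = [q] − [p]. For instance
  ∂FG = G − F.
This gives a 7×21 integer matrix of rank 6; reducing to Smith normal form yields diagonal entries (1,1,1,1,1,1).

Boundary ∂_2: C_2 → C_1 acts by ∂[p,q,r] = [q,r] − [p,r] + [p,q]. For instance
  ∂BEG = EG − BG + BE,
  ∂AEJ = EJ − AJ + AE.
The 21×14 boundary matrix has rank 13 and Smith normal form diag(1,1,1,1,1,1,1,1,1,1,1,1,1).

Computing H_k = (kernel of ∂_k) / (image of ∂_{k+1}):

  H_0: rank C_0 − rank ∂_1 = 7 − 6 = 1, and the invariant factors of ∂_1 are all 1, so H_0 = Z.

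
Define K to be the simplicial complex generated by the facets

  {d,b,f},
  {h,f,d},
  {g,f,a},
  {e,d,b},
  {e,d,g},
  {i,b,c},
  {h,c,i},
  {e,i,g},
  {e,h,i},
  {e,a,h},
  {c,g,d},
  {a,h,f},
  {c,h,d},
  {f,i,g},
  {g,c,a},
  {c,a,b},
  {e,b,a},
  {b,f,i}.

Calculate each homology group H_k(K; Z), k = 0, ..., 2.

H_0 = Z,  H_1 = Z^2,  H_2 = Z.

Order the vertices as a < b < c < d < e < f < g < h < i. Listing each simplex with vertices in this order, K has dimension 2 with simplices:

  0-simplices (9): a, b, c, d, e, f, g, h, i
  1-simplices (27): ab, ac, ae, af, ag, ah, bc, bd, be, bf, bi, cd, cg, ch, ci, de, df, dg, dh, eg, eh, ei, fg, fh, fi, gi, hi
  2-simplices (18): abc, abe, acg, aeh, afg, afh, bci, bde, bdf, bfi, cdg, cdh, chi, deg, dfh, egi, ehi, fgi

giving chain groups C_0 ≅ Z^9, C_1 ≅ Z^27, C_2 ≅ Z^18.

∂_1: C_1 → C_0 sends each edge [p,q] (with p < q) to q − p. For instance
  ∂cd = d − c.
The resulting 9×27 matrix has rank 8, and its Smith normal form has invariant factors (1,1,1,1,1,1,1,1).

The boundary map ∂_2: C_2 → C_1 acts by ∂[p,q,r] = [q,r] − [p,r] + [p,q]. For instance
  ∂aeh = eh − ah + ae,
  ∂cdh = dh − ch + cd.
The 27×18 boundary matrix has rank 17 and Smith normal form diag(1,1,1,1,1,1,1,1,1,1,1,1,1,1,1,1,1).

Computing H_k = (kernel of ∂_k) / (image of ∂_{k+1}):

  H_0: rank C_0 − rank ∂_1 = 9 − 8 = 1, and the invariant factors of ∂_1 are all 1, so H_0 = Z.
  H_1: rank ker ∂_1 − rank ∂_2 = (27 − 8) − 17 = 2, and the invariant factors of ∂_2 are all 1, so H_1 = Z^2.
  H_2: rank ker ∂_2 − rank ∂_3 = (18 − 17) − 0 = 1, and there is no ∂_3, so H_2 = Z.

As a check, the Euler characteristic is 9 − 27 + 18 = 0, which agrees with 1 − 2 + 1 = 0.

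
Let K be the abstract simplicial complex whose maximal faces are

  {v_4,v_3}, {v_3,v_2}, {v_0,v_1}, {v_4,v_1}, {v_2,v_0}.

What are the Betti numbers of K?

b_0 = 1, b_1 = 1.

Fix the vertex order v_0 < v_1 < v_2 < v_3 < v_4 and write every simplex with vertices in increasing order. Then dim K = 1 and the simplices of K are:

  0-simplices (5): [v_0], [v_1], [v_2], [v_3], [v_4]
  1-simplices (5): [v_0,v_1], [v_0,v_2], [v_1,v_4], [v_2,v_3], [v_3,v_4]

so the chain groups are C_0 ≅ Z^5, C_1 ≅ Z^5.

∂_1: C_1 → C_0 is given by ∂[p,q] = [q] − [p].
The 5×5 boundary matrix has rank 4 and Smith normal form diag(1,1,1,1).

Now H_k = ker ∂_k / im ∂_{k+1}, so:

  H_0: rank C_0 − rank ∂_1 = 5 − 4 = 1, and the invariant factors of ∂_1 are all 1, so H_0 ≅ Z.
  H_1: rank ker ∂_1 − rank ∂_2 = (5 − 4) − 0 = 1, and there is no ∂_2, so H_1 ≅ Z.

Hence the Betti numbers are b_0 = 1, b_1 = 1.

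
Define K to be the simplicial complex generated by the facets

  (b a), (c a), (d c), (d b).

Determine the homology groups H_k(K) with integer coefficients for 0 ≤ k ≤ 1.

We work with the vertex ordering a < b < c < d. The simplices of K, each written with vertices in increasing order, are:

  0-simplices (4): a, b, c, d
  1-simplices (4): ab, ac, bd, cd

giving chain groups C_0 ≅ Z^4, C_1 ≅ Z^4.

∂_1: C_1 → C_0 sends each edge [p,q] (with p < q) to q − p.
The resulting 4×4 matrix has rank 3, and its Smith normal form has invariant factors (1,1,1).

From H_k ≅ ker(∂_k) / im(∂_{k+1}) we obtain:

  H_0: rank C_0 − rank ∂_1 = 4 − 3 = 1, and the invariant factors of ∂_1 are all 1, so H_0 = Z.
  H_1: rank ker ∂_1 − rank ∂_2 = (4 − 3) − 0 = 1, and there is no ∂_2, so H_1 = Z.

As a check, the Euler characteristic is 4 − 4 = 0, which agrees with 1 − 1 = 0.

H_0 ≅ Z,  H_1 ≅ Z.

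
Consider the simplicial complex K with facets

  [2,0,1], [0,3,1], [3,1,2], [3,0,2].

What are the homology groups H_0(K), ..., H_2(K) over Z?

H_0 ≅ Z,  H_1 = 0,  H_2 ≅ Z.

Take the total order 0 < 1 < 2 < 3 on the vertex set. Then K (dimension 2) consists of the simplices:

  0-simplices (4): [0], [1], [2], [3]
  1-simplices (6): [0,1], [0,2], [0,3], [1,2], [1,3], [2,3]
  2-simplices (4): [0,1,2], [0,1,3], [0,2,3], [1,2,3]

Hence C_0 ≅ Z^4, C_1 ≅ Z^6, C_2 ≅ Z^4.

Boundary ∂_1: C_1 → C_0 is given by ∂[p,q] = [q] − [p].
As a 4×6 matrix over Z this has rank 3, with invariant factors (1,1,1).

∂_2: C_2 → C_1 acts by ∂[p,q,r] = [q,r] − [p,r] + [p,q]. For instance
  ∂[0,2,3] = [2,3] − [0,3] + [0,2],
  ∂[1,2,3] = [2,3] − [1,3] + [1,2].
This gives a 6×4 integer matrix of rank 3; reducing to Smith normal form yields diagonal entries (1,1,1).

From H_k ≅ ker(∂_k) / im(∂_{k+1}) we obtain:

  H_0: rank C_0 − rank ∂_1 = 4 − 3 = 1, and the invariant factors of ∂_1 are all 1, so H_0 ≅ Z.
  H_1: rank ker ∂_1 − rank ∂_2 = (6 − 3) − 3 = 0, and the invariant factors of ∂_2 are all 1, so H_1 ≅ 0.
  H_2: rank ker ∂_2 − rank ∂_3 = (4 − 3) − 0 = 1, and there is no ∂_3, so H_2 ≅ Z.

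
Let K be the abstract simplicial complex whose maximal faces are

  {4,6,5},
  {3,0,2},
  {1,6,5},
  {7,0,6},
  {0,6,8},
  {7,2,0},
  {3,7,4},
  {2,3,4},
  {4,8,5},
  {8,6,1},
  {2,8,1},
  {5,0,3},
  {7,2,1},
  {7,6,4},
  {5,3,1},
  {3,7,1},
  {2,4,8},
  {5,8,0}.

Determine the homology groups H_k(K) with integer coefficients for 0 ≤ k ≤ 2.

H_0 ≅ Z,  H_1 ≅ Z ⊕ Z_2,  H_2 = 0.

Order the vertices as 0 < 1 < 2 < 3 < 4 < 5 < 6 < 7 < 8. Listing each simplex with vertices in this order, K has dimension 2 with simplices:

  0-simplices (9): [0], [1], [2], [3], [4], [5], [6], [7], [8]
  1-simplices (27): (27 of them)
  2-simplices (18): [0,2,3], [0,2,7], [0,3,5], [0,5,8], [0,6,7], [0,6,8], [1,2,7], [1,2,8], [1,3,5], [1,3,7], [1,5,6], [1,6,8], [2,3,4], [2,4,8], [3,4,7], [4,5,6], [4,5,8], [4,6,7]

so the chain groups are C_0 ≅ Z^9, C_1 ≅ Z^27, C_2 ≅ Z^18.

Boundary ∂_1: C_1 → C_0 maps an edge to its endpoints' difference, ∂[p,q] = q − p.
As a 9×27 matrix over Z this has rank 8, with invariant factors (1,1,1,1,1,1,1,1).

∂_2: C_2 → C_1 acts by ∂[p,q,r] = [q,r] − [p,r] + [p,q]. For instance
  ∂[0,6,8] = [6,8] − [0,8] + [0,6],
  ∂[3,4,7] = [4,7] − [3,7] + [3,4].
The resulting 27×18 matrix has rank 18, and its Smith normal form has invariant factors (1,1,1,1,1,1,1,1,1,1,1,1,1,1,1,1,1,2).

From H_k ≅ ker(∂_k) / im(∂_{k+1}) we obtain:

  H_0: rank C_0 − rank ∂_1 = 9 − 8 = 1, and the invariant factors of ∂_1 are all 1, so H_0 = Z.
  H_1: rank ker ∂_1 − rank ∂_2 = (27 − 8) − 18 = 1, and ∂_2 has invariant factor 2 > 1, so H_1 = Z ⊕ Z_2.
  H_2: rank ker ∂_2 − rank ∂_3 = (18 − 18) − 0 = 0, and there is no ∂_3, so H_2 = 0.

As a check, the Euler characteristic is 9 − 27 + 18 = 0, which agrees with 1 − 1 + 0 = 0.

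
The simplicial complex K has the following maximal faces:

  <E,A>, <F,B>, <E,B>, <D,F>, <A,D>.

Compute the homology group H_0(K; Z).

Fix the vertex order A < B < D < E < F and write every simplex with vertices in increasing order. Then dim K = 1 and the simplices of K are:

  0-simplices (5): A, B, D, E, F
  1-simplices (5): AD, AE, BE, BF, DF

Hence C_0 ≅ Z^5, C_1 ≅ Z^5.

The boundary map ∂_1: C_1 → C_0 maps an edge to its endpoints' difference, ∂[p,q] = q − p.
This gives a 5×5 integer matrix of rank 4; reducing to Smith normal form yields diagonal entries (1,1,1,1).

Now H_k = ker ∂_k / im ∂_{k+1}, so:

  H_0: rank C_0 − rank ∂_1 = 5 − 4 = 1, and the invariant factors of ∂_1 are all 1, so H_0 ≅ Z.

(K is a triangulation of the circle S^1.)

H_0 = Z.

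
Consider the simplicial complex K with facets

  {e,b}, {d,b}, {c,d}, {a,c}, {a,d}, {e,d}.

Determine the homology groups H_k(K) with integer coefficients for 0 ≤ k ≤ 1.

Order the vertices as a < b < c < d < e. Listing each simplex with vertices in this order, K has dimension 1 with simplices:

  0-simplices (5): a, b, c, d, e
  1-simplices (6): ac, ad, bd, be, cd, de

giving chain groups C_0 ≅ Z^5, C_1 ≅ Z^6.

Boundary ∂_1: C_1 → C_0 is given by ∂[p,q] = [q] − [p]. For instance
  ∂bd = d − b.
The resulting 5×6 matrix has rank 4, and its Smith normal form has invariant factors (1,1,1,1).

Computing H_k = (kernel of ∂_k) / (image of ∂_{k+1}):

  H_0: rank C_0 − rank ∂_1 = 5 − 4 = 1, and the invariant factors of ∂_1 are all 1, so H_0 = Z.
  H_1: rank ker ∂_1 − rank ∂_2 = (6 − 4) − 0 = 2, and there is no ∂_2, so H_1 = Z^2.

H_0 = Z,  H_1 = Z^2.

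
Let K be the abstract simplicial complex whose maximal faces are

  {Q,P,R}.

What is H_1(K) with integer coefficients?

Order the vertices as P < Q < R. Listing each simplex with vertices in this order, K has dimension 2 with simplices:

  0-simplices (3): P, Q, R
  1-simplices (3): PQ, PR, QR
  2-simplices (1): PQR

so the chain groups are C_0 ≅ Z^3, C_1 ≅ Z^3, C_2 ≅ Z^1.

The boundary map ∂_1: C_1 → C_0 is given by ∂[p,q] = [q] − [p].
This gives a 3×3 integer matrix of rank 2; reducing to Smith normal form yields diagonal entries (1,1).

The boundary map ∂_2: C_2 → C_1 maps a triangle to the signed sum of its edges. For instance
  ∂PQR = QR − PR + PQ.
As a 3×1 matrix over Z this has rank 1, with invariant factors (1).

From H_k ≅ ker(∂_k) / im(∂_{k+1}) we obtain:

  H_1: rank ker ∂_1 − rank ∂_2 = (3 − 2) − 1 = 0, and the invariant factors of ∂_2 are all 1, so H_1 = 0.

H_1 ≅ 0.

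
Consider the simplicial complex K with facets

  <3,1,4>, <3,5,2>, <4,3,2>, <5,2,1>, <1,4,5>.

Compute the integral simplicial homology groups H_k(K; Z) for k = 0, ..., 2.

Take the total order 1 < 2 < 3 < 4 < 5 on the vertex set. Then K (dimension 2) consists of the simplices:

  0-simplices (5): [1], [2], [3], [4], [5]
  1-simplices (10): [1,2], [1,3], [1,4], [1,5], [2,3], [2,4], [2,5], [3,4], [3,5], [4,5]
  2-simplices (5): [1,2,5], [1,3,4], [1,4,5], [2,3,4], [2,3,5]

giving chain groups C_0 ≅ Z^5, C_1 ≅ Z^10, C_2 ≅ Z^5.

The boundary map ∂_1: C_1 → C_0 maps an edge to its endpoints' difference, ∂[p,q] = q − p. For instance
  ∂[1,2] = [2] − [1].
As a 5×10 matrix over Z this has rank 4, with invariant factors (1,1,1,1).

Boundary ∂_2: C_2 → C_1 maps a triangle to the signed sum of its edges. For instance
  ∂[2,3,4] = [3,4] − [2,4] + [2,3],
  ∂[1,3,4] = [3,4] − [1,4] + [1,3].
The 10×5 boundary matrix has rank 5 and Smith normal form diag(1,1,1,1,1).

Computing H_k = (kernel of ∂_k) / (image of ∂_{k+1}):

  H_0: rank C_0 − rank ∂_1 = 5 − 4 = 1, and the invariant factors of ∂_1 are all 1, so H_0 = Z.
  H_1: rank ker ∂_1 − rank ∂_2 = (10 − 4) − 5 = 1, and the invariant factors of ∂_2 are all 1, so H_1 = Z.
  H_2: rank ker ∂_2 − rank ∂_3 = (5 − 5) − 0 = 0, and there is no ∂_3, so H_2 = 0.

(K is a triangulation of the Möbius band.)

H_0 ≅ Z,  H_1 ≅ Z,  H_2 = 0.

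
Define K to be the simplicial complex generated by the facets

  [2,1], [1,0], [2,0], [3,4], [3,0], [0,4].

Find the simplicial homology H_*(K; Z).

We work with the vertex ordering 0 < 1 < 2 < 3 < 4. The simplices of K, each written with vertices in increasing order, are:

  0-simplices (5): [0], [1], [2], [3], [4]
  1-simplices (6): [0,1], [0,2], [0,3], [0,4], [1,2], [3,4]

giving chain groups C_0 ≅ Z^5, C_1 ≅ Z^6.

Boundary ∂_1: C_1 → C_0 maps an edge to its endpoints' difference, ∂[p,q] = q − p. For instance
  ∂[0,4] = [4] − [0].
This gives a 5×6 integer matrix of rank 4; reducing to Smith normal form yields diagonal entries (1,1,1,1).

Now H_k = ker ∂_k / im ∂_{k+1}, so:

  H_0: rank C_0 − rank ∂_1 = 5 − 4 = 1, and the invariant factors of ∂_1 are all 1, so H_0 ≅ Z.
  H_1: rank ker ∂_1 − rank ∂_2 = (6 − 4) − 0 = 2, and there is no ∂_2, so H_1 ≅ Z^2.

H_0 = Z,  H_1 = Z^2.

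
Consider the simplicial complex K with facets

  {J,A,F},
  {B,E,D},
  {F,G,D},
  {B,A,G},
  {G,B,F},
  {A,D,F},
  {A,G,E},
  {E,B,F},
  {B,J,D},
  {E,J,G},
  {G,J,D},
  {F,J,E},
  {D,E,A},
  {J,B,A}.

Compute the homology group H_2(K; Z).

K has 7 vertices, 21 edges, 14 triangles.
rank ∂_2 = 13, rank ∂_3 = 0 ⇒ b_2 = 14 − 13 − 0 = 1. So H_2 ≅ Z.

H_2 = Z.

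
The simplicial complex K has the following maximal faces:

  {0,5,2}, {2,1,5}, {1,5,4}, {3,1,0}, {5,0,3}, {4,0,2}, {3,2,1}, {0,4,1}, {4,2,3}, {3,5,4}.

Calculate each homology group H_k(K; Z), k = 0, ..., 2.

Fix the vertex order 0 < 1 < 2 < 3 < 4 < 5 and write every simplex with vertices in increasing order. Then dim K = 2 and the simplices of K are:

  0-simplices (6): [0], [1], [2], [3], [4], [5]
  1-simplices (15): [0,1], [0,2], [0,3], [0,4], [0,5], [1,2], [1,3], [1,4], [1,5], [2,3], [2,4], [2,5], [3,4], [3,5], [4,5]
  2-simplices (10): [0,1,3], [0,1,4], [0,2,4], [0,2,5], [0,3,5], [1,2,3], [1,2,5], [1,4,5], [2,3,4], [3,4,5]

giving chain groups C_0 ≅ Z^6, C_1 ≅ Z^15, C_2 ≅ Z^10.

∂_1: C_1 → C_0 is given by ∂[p,q] = [q] − [p]. For instance
  ∂[2,3] = [3] − [2].
This gives a 6×15 integer matrix of rank 5; reducing to Smith normal form yields diagonal entries (1,1,1,1,1).

The boundary map ∂_2: C_2 → C_1 acts by ∂[p,q,r] = [q,r] − [p,r] + [p,q]. For instance
  ∂[0,1,4] = [1,4] − [0,4] + [0,1],
  ∂[0,1,3] = [1,3] − [0,3] + [0,1].
The resulting 15×10 matrix has rank 10, and its Smith normal form has invariant factors (1,1,1,1,1,1,1,1,1,2).

From H_k ≅ ker(∂_k) / im(∂_{k+1}) we obtain:

  H_0: rank C_0 − rank ∂_1 = 6 − 5 = 1, and the invariant factors of ∂_1 are all 1, so H_0 ≅ Z.
  H_1: rank ker ∂_1 − rank ∂_2 = (15 − 5) − 10 = 0, and ∂_2 has invariant factor 2 > 1, so H_1 ≅ Z/2.
  H_2: rank ker ∂_2 − rank ∂_3 = (10 − 10) − 0 = 0, and there is no ∂_3, so H_2 ≅ 0.

(K is a triangulation of the real projective plane RP^2.)

H_0 ≅ Z,  H_1 ≅ Z/2,  H_2 = 0.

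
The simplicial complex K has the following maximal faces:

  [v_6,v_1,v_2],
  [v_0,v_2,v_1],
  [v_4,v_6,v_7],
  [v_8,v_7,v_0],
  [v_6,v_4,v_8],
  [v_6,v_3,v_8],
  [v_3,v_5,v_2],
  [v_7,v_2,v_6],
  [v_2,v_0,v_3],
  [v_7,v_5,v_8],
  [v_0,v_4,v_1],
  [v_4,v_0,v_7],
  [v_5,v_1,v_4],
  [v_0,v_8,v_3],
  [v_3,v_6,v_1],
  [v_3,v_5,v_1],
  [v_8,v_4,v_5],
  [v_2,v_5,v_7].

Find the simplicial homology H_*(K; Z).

H_0 ≅ Z,  H_1 ≅ Z ⊕ Z/2Z,  H_2 = 0.

We work with the vertex ordering v_0 < v_1 < v_2 < v_3 < v_4 < v_5 < v_6 < v_7 < v_8. The simplices of K, each written with vertices in increasing order, are:

  0-simplices (9): [v_0], [v_1], [v_2], [v_3], [v_4], [v_5], [v_6], [v_7], [v_8]
  1-simplices (27): (27 of them)
  2-simplices (18): (18 of them)

so the chain groups are C_0 ≅ Z^9, C_1 ≅ Z^27, C_2 ≅ Z^18.

The boundary map ∂_1: C_1 → C_0 maps an edge to its endpoints' difference, ∂[p,q] = q − p. For instance
  ∂[v_5,v_7] = [v_7] − [v_5].
This gives a 9×27 integer matrix of rank 8; reducing to Smith normal form yields diagonal entries (1,1,1,1,1,1,1,1).

Boundary ∂_2: C_2 → C_1 sends each 2-simplex [p,q,r] to [q,r] − [p,r] + [p,q]. For instance
  ∂[v_0,v_1,v_4] = [v_1,v_4] − [v_0,v_4] + [v_0,v_1],
  ∂[v_4,v_5,v_8] = [v_5,v_8] − [v_4,v_8] + [v_4,v_5].
As a 27×18 matrix over Z this has rank 18, with invariant factors (1,1,1,1,1,1,1,1,1,1,1,1,1,1,1,1,1,2).

Now H_k = ker ∂_k / im ∂_{k+1}, so:

  H_0: rank C_0 − rank ∂_1 = 9 − 8 = 1, and the invariant factors of ∂_1 are all 1, so H_0 ≅ Z.
  H_1: rank ker ∂_1 − rank ∂_2 = (27 − 8) − 18 = 1, and ∂_2 has invariant factor 2 > 1, so H_1 ≅ Z ⊕ Z/2Z.
  H_2: rank ker ∂_2 − rank ∂_3 = (18 − 18) − 0 = 0, and there is no ∂_3, so H_2 ≅ 0.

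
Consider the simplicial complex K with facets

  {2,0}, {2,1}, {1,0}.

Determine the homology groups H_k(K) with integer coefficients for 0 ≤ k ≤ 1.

H_0 ≅ Z,  H_1 ≅ Z.

Fix the vertex order 0 < 1 < 2 and write every simplex with vertices in increasing order. Then dim K = 1 and the simplices of K are:

  0-simplices (3): [0], [1], [2]
  1-simplices (3): [0,1], [0,2], [1,2]

giving chain groups C_0 ≅ Z^3, C_1 ≅ Z^3.

Boundary ∂_1: C_1 → C_0 is given by ∂[p,q] = [q] − [p].
The 3×3 boundary matrix has rank 2 and Smith normal form diag(1,1).

Now H_k = ker ∂_k / im ∂_{k+1}, so:

  H_0: rank C_0 − rank ∂_1 = 3 − 2 = 1, and the invariant factors of ∂_1 are all 1, so H_0 = Z.
  H_1: rank ker ∂_1 − rank ∂_2 = (3 − 2) − 0 = 1, and there is no ∂_2, so H_1 = Z.

As a check, the Euler characteristic is 3 − 3 = 0, which agrees with 1 − 1 = 0.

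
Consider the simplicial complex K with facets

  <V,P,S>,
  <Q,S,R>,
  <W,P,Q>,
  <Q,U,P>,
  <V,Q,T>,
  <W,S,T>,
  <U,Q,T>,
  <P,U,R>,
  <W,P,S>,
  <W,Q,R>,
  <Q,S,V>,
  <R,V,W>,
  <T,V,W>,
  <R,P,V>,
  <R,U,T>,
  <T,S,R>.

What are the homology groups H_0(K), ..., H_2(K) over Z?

Fix the vertex order P < Q < R < S < T < U < V < W and write every simplex with vertices in increasing order. Then dim K = 2 and the simplices of K are:

  0-simplices (8): P, Q, R, S, T, U, V, W
  1-simplices (24): PQ, PR, PS, PU, PV, PW, QR, QS, QT, QU, QV, QW, RS, RT, RU, RV, RW, ST, SV, SW, TU, TV, TW, VW
  2-simplices (16): PQU, PQW, PRU, PRV, PSV, PSW, QRS, QRW, QSV, QTU, QTV, RST, RTU, RVW, STW, TVW

Hence C_0 ≅ Z^8, C_1 ≅ Z^24, C_2 ≅ Z^16.

∂_1: C_1 → C_0 sends each edge [p,q] (with p < q) to q − p.
This gives a 8×24 integer matrix of rank 7; reducing to Smith normal form yields diagonal entries (1,1,1,1,1,1,1).

Boundary ∂_2: C_2 → C_1 maps a triangle to the signed sum of its edges. For instance
  ∂QRS = RS − QS + QR,
  ∂QSV = SV − QV + QS.
As a 24×16 matrix over Z this has rank 15, with invariant factors (1,1,1,1,1,1,1,1,1,1,1,1,1,1,1).

From H_k ≅ ker(∂_k) / im(∂_{k+1}) we obtain:

  H_0: rank C_0 − rank ∂_1 = 8 − 7 = 1, and the invariant factors of ∂_1 are all 1, so H_0 ≅ Z.
  H_1: rank ker ∂_1 − rank ∂_2 = (24 − 7) − 15 = 2, and the invariant factors of ∂_2 are all 1, so H_1 ≅ Z^2.
  H_2: rank ker ∂_2 − rank ∂_3 = (16 − 15) − 0 = 1, and there is no ∂_3, so H_2 ≅ Z.

(K is a triangulation of the torus T^2.)

H_0 = Z,  H_1 = Z^2,  H_2 = Z.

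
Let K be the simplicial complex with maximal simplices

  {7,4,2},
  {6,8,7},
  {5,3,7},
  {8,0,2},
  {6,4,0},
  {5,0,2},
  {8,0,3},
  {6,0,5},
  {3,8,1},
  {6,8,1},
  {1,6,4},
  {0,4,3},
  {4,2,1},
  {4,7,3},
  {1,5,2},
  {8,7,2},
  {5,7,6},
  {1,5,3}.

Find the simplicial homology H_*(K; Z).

H_0 ≅ Z,  H_1 ≅ Z^2,  H_2 ≅ Z.

Take the total order 0 < 1 < 2 < 3 < 4 < 5 < 6 < 7 < 8 on the vertex set. Then K (dimension 2) consists of the simplices:

  0-simplices (9): [0], [1], [2], [3], [4], [5], [6], [7], [8]
  1-simplices (27): (27 of them)
  2-simplices (18): [0,2,5], [0,2,8], [0,3,4], [0,3,8], [0,4,6], [0,5,6], [1,2,4], [1,2,5], [1,3,5], [1,3,8], [1,4,6], [1,6,8], [2,4,7], [2,7,8], [3,4,7], [3,5,7], [5,6,7], [6,7,8]

Hence C_0 ≅ Z^9, C_1 ≅ Z^27, C_2 ≅ Z^18.

The boundary map ∂_1: C_1 → C_0 is given by ∂[p,q] = [q] − [p].
This gives a 9×27 integer matrix of rank 8; reducing to Smith normal form yields diagonal entries (1,1,1,1,1,1,1,1).

∂_2: C_2 → C_1 sends each 2-simplex [p,q,r] to [q,r] − [p,r] + [p,q]. For instance
  ∂[1,6,8] = [6,8] − [1,8] + [1,6],
  ∂[1,4,6] = [4,6] − [1,6] + [1,4].
The 27×18 boundary matrix has rank 17 and Smith normal form diag(1,1,1,1,1,1,1,1,1,1,1,1,1,1,1,1,1).

From H_k ≅ ker(∂_k) / im(∂_{k+1}) we obtain:

  H_0: rank C_0 − rank ∂_1 = 9 − 8 = 1, and the invariant factors of ∂_1 are all 1, so H_0 = Z.
  H_1: rank ker ∂_1 − rank ∂_2 = (27 − 8) − 17 = 2, and the invariant factors of ∂_2 are all 1, so H_1 = Z^2.
  H_2: rank ker ∂_2 − rank ∂_3 = (18 − 17) − 0 = 1, and there is no ∂_3, so H_2 = Z.

As a check, the Euler characteristic is 9 − 27 + 18 = 0, which agrees with 1 − 2 + 1 = 0.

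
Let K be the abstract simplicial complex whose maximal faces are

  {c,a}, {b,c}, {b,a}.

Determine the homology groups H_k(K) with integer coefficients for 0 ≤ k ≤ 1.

We work with the vertex ordering a < b < c. The simplices of K, each written with vertices in increasing order, are:

  0-simplices (3): a, b, c
  1-simplices (3): ab, ac, bc

giving chain groups C_0 ≅ Z^3, C_1 ≅ Z^3.

∂_1: C_1 → C_0 sends each edge [p,q] (with p < q) to q − p.
As a 3×3 matrix over Z this has rank 2, with invariant factors (1,1).

From H_k ≅ ker(∂_k) / im(∂_{k+1}) we obtain:

  H_0: rank C_0 − rank ∂_1 = 3 − 2 = 1, and the invariant factors of ∂_1 are all 1, so H_0 = Z.
  H_1: rank ker ∂_1 − rank ∂_2 = (3 − 2) − 0 = 1, and there is no ∂_2, so H_1 = Z.

H_0 = Z,  H_1 = Z.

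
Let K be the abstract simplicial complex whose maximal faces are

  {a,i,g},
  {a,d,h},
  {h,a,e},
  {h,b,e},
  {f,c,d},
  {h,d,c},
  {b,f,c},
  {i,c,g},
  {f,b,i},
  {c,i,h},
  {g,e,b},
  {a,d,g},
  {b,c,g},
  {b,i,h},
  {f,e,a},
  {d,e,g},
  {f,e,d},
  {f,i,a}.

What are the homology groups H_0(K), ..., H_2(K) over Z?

Take the total order a < b < c < d < e < f < g < h < i on the vertex set. Then K (dimension 2) consists of the simplices:

  0-simplices (9): a, b, c, d, e, f, g, h, i
  1-simplices (27): ad, ae, af, ag, ah, ai, bc, be, bf, bg, bh, bi, cd, cf, cg, ch, ci, de, df, dg, dh, ef, eg, eh, fi, gi, hi
  2-simplices (18): adg, adh, aef, aeh, afi, agi, bcf, bcg, beg, beh, bfi, bhi, cdf, cdh, cgi, chi, def, deg

Hence C_0 ≅ Z^9, C_1 ≅ Z^27, C_2 ≅ Z^18.

Boundary ∂_1: C_1 → C_0 maps an edge to its endpoints' difference, ∂[p,q] = q − p. For instance
  ∂ag = g − a.
The resulting 9×27 matrix has rank 8, and its Smith normal form has invariant factors (1,1,1,1,1,1,1,1).

∂_2: C_2 → C_1 sends each 2-simplex [p,q,r] to [q,r] − [p,r] + [p,q]. For instance
  ∂bhi = hi − bi + bh,
  ∂beg = eg − bg + be.
This gives a 27×18 integer matrix of rank 18; reducing to Smith normal form yields diagonal entries (1,1,1,1,1,1,1,1,1,1,1,1,1,1,1,1,1,2).

Computing H_k = (kernel of ∂_k) / (image of ∂_{k+1}):

  H_0: rank C_0 − rank ∂_1 = 9 − 8 = 1, and the invariant factors of ∂_1 are all 1, so H_0 = Z.
  H_1: rank ker ∂_1 − rank ∂_2 = (27 − 8) − 18 = 1, and ∂_2 has invariant factor 2 > 1, so H_1 = Z ⊕ Z/2Z.
  H_2: rank ker ∂_2 − rank ∂_3 = (18 − 18) − 0 = 0, and there is no ∂_3, so H_2 = 0.

(K is a triangulation of the Klein bottle.)

H_0 = Z,  H_1 = Z ⊕ Z/2Z,  H_2 = 0.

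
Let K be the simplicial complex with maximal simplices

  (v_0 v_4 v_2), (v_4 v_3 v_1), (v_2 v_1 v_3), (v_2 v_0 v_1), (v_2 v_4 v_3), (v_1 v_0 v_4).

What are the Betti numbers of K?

Order the vertices as v_0 < v_1 < v_2 < v_3 < v_4. Listing each simplex with vertices in this order, K has dimension 2 with simplices:

  0-simplices (5): [v_0], [v_1], [v_2], [v_3], [v_4]
  1-simplices (9): [v_0,v_1], [v_0,v_2], [v_0,v_4], [v_1,v_2], [v_1,v_3], [v_1,v_4], [v_2,v_3], [v_2,v_4], [v_3,v_4]
  2-simplices (6): [v_0,v_1,v_2], [v_0,v_1,v_4], [v_0,v_2,v_4], [v_1,v_2,v_3], [v_1,v_3,v_4], [v_2,v_3,v_4]

Hence C_0 ≅ Z^5, C_1 ≅ Z^9, C_2 ≅ Z^6.

∂_1: C_1 → C_0 sends each edge [p,q] (with p < q) to q − p. For instance
  ∂[v_2,v_3] = [v_3] − [v_2].
The 5×9 boundary matrix has rank 4 and Smith normal form diag(1,1,1,1).

∂_2: C_2 → C_1 maps a triangle to the signed sum of its edges. For instance
  ∂[v_0,v_1,v_2] = [v_1,v_2] − [v_0,v_2] + [v_0,v_1],
  ∂[v_1,v_3,v_4] = [v_3,v_4] − [v_1,v_4] + [v_1,v_3].
The 9×6 boundary matrix has rank 5 and Smith normal form diag(1,1,1,1,1).

Computing H_k = (kernel of ∂_k) / (image of ∂_{k+1}):

  H_0: rank C_0 − rank ∂_1 = 5 − 4 = 1, and the invariant factors of ∂_1 are all 1, so H_0 = Z.
  H_1: rank ker ∂_1 − rank ∂_2 = (9 − 4) − 5 = 0, and the invariant factors of ∂_2 are all 1, so H_1 = 0.
  H_2: rank ker ∂_2 − rank ∂_3 = (6 − 5) − 0 = 1, and there is no ∂_3, so H_2 = Z.

Hence the Betti numbers are b_0 = 1, b_1 = 0, b_2 = 1.

b_0 = 1, b_1 = 0, b_2 = 1.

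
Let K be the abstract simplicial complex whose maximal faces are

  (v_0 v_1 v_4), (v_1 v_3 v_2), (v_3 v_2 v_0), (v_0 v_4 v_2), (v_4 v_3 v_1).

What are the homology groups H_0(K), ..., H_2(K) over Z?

H_0 ≅ Z,  H_1 ≅ Z,  H_2 = 0.

Take the total order v_0 < v_1 < v_2 < v_3 < v_4 on the vertex set. Then K (dimension 2) consists of the simplices:

  0-simplices (5): [v_0], [v_1], [v_2], [v_3], [v_4]
  1-simplices (10): [v_0,v_1], [v_0,v_2], [v_0,v_3], [v_0,v_4], [v_1,v_2], [v_1,v_3], [v_1,v_4], [v_2,v_3], [v_2,v_4], [v_3,v_4]
  2-simplices (5): [v_0,v_1,v_4], [v_0,v_2,v_3], [v_0,v_2,v_4], [v_1,v_2,v_3], [v_1,v_3,v_4]

so the chain groups are C_0 ≅ Z^5, C_1 ≅ Z^10, C_2 ≅ Z^5.

Boundary ∂_1: C_1 → C_0 maps an edge to its endpoints' difference, ∂[p,q] = q − p. For instance
  ∂[v_1,v_3] = [v_3] − [v_1].
This gives a 5×10 integer matrix of rank 4; reducing to Smith normal form yields diagonal entries (1,1,1,1).

Boundary ∂_2: C_2 → C_1 maps a triangle to the signed sum of its edges. For instance
  ∂[v_0,v_2,v_3] = [v_2,v_3] − [v_0,v_3] + [v_0,v_2],
  ∂[v_0,v_1,v_4] = [v_1,v_4] − [v_0,v_4] + [v_0,v_1].
The resulting 10×5 matrix has rank 5, and its Smith normal form has invariant factors (1,1,1,1,1).

Now H_k = ker ∂_k / im ∂_{k+1}, so:

  H_0: rank C_0 − rank ∂_1 = 5 − 4 = 1, and the invariant factors of ∂_1 are all 1, so H_0 ≅ Z.
  H_1: rank ker ∂_1 − rank ∂_2 = (10 − 4) − 5 = 1, and the invariant factors of ∂_2 are all 1, so H_1 ≅ Z.
  H_2: rank ker ∂_2 − rank ∂_3 = (5 − 5) − 0 = 0, and there is no ∂_3, so H_2 ≅ 0.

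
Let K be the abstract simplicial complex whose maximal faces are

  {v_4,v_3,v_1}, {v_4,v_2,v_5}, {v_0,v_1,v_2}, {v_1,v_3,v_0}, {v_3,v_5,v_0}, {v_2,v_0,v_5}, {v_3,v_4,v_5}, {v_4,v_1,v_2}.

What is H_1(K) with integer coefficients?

Order the vertices as v_0 < v_1 < v_2 < v_3 < v_4 < v_5. Listing each simplex with vertices in this order, K has dimension 2 with simplices:

  0-simplices (6): [v_0], [v_1], [v_2], [v_3], [v_4], [v_5]
  1-simplices (12): [v_0,v_1], [v_0,v_2], [v_0,v_3], [v_0,v_5], [v_1,v_2], [v_1,v_3], [v_1,v_4], [v_2,v_4], [v_2,v_5], [v_3,v_4], [v_3,v_5], [v_4,v_5]
  2-simplices (8): [v_0,v_1,v_2], [v_0,v_1,v_3], [v_0,v_2,v_5], [v_0,v_3,v_5], [v_1,v_2,v_4], [v_1,v_3,v_4], [v_2,v_4,v_5], [v_3,v_4,v_5]

so the chain groups are C_0 ≅ Z^6, C_1 ≅ Z^12, C_2 ≅ Z^8.

Boundary ∂_1: C_1 → C_0 sends each edge [p,q] (with p < q) to q − p. For instance
  ∂[v_0,v_5] = [v_5] − [v_0].
As a 6×12 matrix over Z this has rank 5, with invariant factors (1,1,1,1,1).

The boundary map ∂_2: C_2 → C_1 acts by ∂[p,q,r] = [q,r] − [p,r] + [p,q]. For instance
  ∂[v_3,v_4,v_5] = [v_4,v_5] − [v_3,v_5] + [v_3,v_4],
  ∂[v_0,v_1,v_3] = [v_1,v_3] − [v_0,v_3] + [v_0,v_1].
The resulting 12×8 matrix has rank 7, and its Smith normal form has invariant factors (1,1,1,1,1,1,1).

Computing H_k = (kernel of ∂_k) / (image of ∂_{k+1}):

  H_1: rank ker ∂_1 − rank ∂_2 = (12 − 5) − 7 = 0, and the invariant factors of ∂_2 are all 1, so H_1 ≅ 0.

H_1 ≅ 0.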